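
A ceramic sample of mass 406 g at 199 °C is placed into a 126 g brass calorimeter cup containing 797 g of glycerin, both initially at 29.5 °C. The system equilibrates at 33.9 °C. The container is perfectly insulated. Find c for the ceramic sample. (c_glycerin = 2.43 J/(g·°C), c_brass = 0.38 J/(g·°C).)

c ≈ 0.13 J/(g·°C)

Energy conservation, ΣQ = 0:
406·c·(33.9 − 199) + 797·2.43·(33.9 − 29.5) + 126·0.38·(33.9 − 29.5) = 0
-67031 c = -8732.2
c = -8732.2/-67031 ≈ 0.1303 J/(g·°C)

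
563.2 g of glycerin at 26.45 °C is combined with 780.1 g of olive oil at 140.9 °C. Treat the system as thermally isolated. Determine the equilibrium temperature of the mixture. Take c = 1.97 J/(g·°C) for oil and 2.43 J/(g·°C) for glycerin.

T_f ≈ 87.0 °C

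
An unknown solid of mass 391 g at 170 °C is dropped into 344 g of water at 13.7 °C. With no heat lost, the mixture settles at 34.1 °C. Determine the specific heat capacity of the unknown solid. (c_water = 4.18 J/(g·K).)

Setting the total heat transfer to zero:
391×c×(34.1 − 170) + 344×4.18×(34.1 − 13.7) = 0
-53137 c = -29334
c = -29334/-53137 ≈ 0.552 J/(g·K)

c ≈ 0.552 J/(g·K)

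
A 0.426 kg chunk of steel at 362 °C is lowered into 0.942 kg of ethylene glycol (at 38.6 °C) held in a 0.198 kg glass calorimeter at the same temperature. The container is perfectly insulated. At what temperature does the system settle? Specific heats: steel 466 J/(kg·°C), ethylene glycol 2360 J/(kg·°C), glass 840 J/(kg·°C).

T_f ≈ 63.4 °C

Energy conservation, ΣQ = 0:
0.426*466*(T − 362) + 0.942*2360*(T − 38.6) + 0.198*840*(T − 38.6) = 0
198.52(T − 362) + 2223.1(T − 38.6) + 166.32(T − 38.6) = 0
2588 T = 164095
T ≈ 63.41 °C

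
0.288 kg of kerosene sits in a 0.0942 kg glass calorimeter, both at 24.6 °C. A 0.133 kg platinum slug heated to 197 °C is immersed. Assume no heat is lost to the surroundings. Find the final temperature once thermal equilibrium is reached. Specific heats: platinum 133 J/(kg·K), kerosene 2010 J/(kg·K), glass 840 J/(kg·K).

T_f ≈ 29.1 °C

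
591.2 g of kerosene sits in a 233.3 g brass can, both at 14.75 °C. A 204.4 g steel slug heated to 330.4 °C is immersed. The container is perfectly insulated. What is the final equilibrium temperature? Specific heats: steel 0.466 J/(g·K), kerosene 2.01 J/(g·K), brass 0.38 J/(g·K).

Net heat exchanged in the isolated system is zero:
204.4×0.466×(T − 330.4) + 591.2×2.01×(T − 14.75) + 233.3×0.38×(T − 14.75) = 0
(95.25 + 1188.3 + 88.65) T = 95.25×330.4 + 1188.3×14.75 + 88.65×14.75
T = 50306 / 1372.2 = 36.7 °C

T_f ≈ 36.7 °C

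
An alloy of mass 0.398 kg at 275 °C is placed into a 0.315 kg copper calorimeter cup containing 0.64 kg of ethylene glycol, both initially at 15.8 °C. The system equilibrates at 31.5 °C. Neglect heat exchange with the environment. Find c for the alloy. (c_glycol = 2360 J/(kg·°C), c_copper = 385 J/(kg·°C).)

Energy conservation, ΣQ = 0:
0.398×c×(31.5 − 275) + 0.64×2360×(31.5 − 15.8) + 0.315×385×(31.5 − 15.8) = 0
-96.91 c = -25617
c = -25617/-96.91 ≈ 264.3 J/(kg·°C)

c ≈ 264 J/(kg·°C)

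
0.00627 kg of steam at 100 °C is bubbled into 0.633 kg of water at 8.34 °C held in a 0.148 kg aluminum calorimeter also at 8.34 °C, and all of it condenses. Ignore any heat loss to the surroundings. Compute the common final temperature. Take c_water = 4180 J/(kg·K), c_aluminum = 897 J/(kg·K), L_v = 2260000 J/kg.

Let T be the final temperature. ΣQ_i = 0:
condense steam: −0.00627·2260000 = −14170
  condensate cools 100→T: 0.00627·4180·(T − 100) = 26.21(T − 100)
  original water: 2645.9(T − 8.34)
  aluminum cup: 0.148·897·(T − 8.34) = 132.76(T − 8.34)
2804.9 T = 14170 + 2620.9 + 23174 = 39965
T ≈ 14.25 °C — below 100 °C, confirming all the steam condensed.

T_f ≈ 14.2 °C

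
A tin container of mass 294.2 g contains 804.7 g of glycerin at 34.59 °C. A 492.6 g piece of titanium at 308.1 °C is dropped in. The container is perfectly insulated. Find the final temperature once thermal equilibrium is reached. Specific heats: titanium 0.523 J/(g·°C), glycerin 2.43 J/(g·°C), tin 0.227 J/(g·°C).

T_f ≈ 65.5 °C

Let T be the final temperature. ΣQ_i = 0:
492.6×0.523×(T − 308.1) + 804.7×2.43×(T − 34.59) + 294.2×0.227×(T − 34.59) = 0
257.63(T − 308.1) + 1955.4(T − 34.59) + 66.78(T − 34.59) = 0
2279.8 T = 149324
T = 149324/2279.8 ≈ 65.50 °C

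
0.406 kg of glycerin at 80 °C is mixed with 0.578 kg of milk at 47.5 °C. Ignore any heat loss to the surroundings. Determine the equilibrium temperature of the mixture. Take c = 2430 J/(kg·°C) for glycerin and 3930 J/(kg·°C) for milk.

T_f ≈ 57.3 °C

T_f is the heat-capacity-weighted average of the initial temperatures:
T_f = (986.58×80 + 2271.5×47.5) / (986.58 + 2271.5)
    = 186825 / 3258.1 ≈ 57.34 °C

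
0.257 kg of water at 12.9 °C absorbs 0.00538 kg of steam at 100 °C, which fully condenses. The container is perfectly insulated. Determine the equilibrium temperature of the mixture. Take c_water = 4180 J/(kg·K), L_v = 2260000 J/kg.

T_f ≈ 25.8 °C

Setting the total heat transfer to zero:
latent heat released on condensation: 0.00538×2260000 = 12159; condensed water 100 °C→T: 22.49(T − 100); original water: 1074.3(T − 12.9)
1096.7 T = 12159 + 2248.8 + 13858 = 28266
T ≈ 25.77 °C (< 100 °C, so full condensation is consistent).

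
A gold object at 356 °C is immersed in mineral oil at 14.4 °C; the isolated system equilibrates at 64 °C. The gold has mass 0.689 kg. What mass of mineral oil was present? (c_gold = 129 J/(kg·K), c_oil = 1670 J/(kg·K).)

m ≈ 0.313 kg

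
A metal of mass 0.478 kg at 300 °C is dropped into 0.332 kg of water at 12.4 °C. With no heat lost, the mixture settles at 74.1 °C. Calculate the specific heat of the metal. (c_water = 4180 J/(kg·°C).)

c ≈ 793 J/(kg·°C)

m_s c (T_s − T_f) = m_water c_water (T_f − T_0):
0.478·c·(300 − 74.1) = 0.332·4180·(74.1 − 12.4)
107.98 c = 85625  ⇒  c ≈ 793 J/(kg·°C)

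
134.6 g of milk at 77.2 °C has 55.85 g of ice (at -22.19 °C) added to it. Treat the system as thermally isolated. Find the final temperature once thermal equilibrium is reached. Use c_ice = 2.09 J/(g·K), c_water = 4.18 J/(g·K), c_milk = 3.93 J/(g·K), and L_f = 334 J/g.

T_f ≈ 25.7 °C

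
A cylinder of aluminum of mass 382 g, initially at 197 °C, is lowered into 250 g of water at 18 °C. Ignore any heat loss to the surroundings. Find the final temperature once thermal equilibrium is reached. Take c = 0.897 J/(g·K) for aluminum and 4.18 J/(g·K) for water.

Conservation of energy gives ΣQ = 0:
382·0.897·(T − 197) + 250·4.18·(T − 18) = 0
1387.7 T = 86313
T ≈ 62.20 °C

T_f ≈ 62.2 °C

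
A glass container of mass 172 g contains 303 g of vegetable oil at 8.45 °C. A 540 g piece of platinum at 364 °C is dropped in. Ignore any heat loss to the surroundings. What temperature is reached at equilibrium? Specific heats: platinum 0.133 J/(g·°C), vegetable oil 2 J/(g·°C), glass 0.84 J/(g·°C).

T_f ≈ 39.5 °C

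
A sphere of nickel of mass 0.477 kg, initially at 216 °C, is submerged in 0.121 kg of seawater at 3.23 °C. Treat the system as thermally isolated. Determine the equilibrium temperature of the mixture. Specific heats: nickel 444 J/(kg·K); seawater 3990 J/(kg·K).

T_f ≈ 68.1 °C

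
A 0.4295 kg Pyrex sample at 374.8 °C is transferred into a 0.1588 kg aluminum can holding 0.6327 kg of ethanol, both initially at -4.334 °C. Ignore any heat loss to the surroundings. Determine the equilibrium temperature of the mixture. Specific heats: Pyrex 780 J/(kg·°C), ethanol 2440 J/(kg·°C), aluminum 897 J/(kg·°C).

T_f ≈ 58.5 °C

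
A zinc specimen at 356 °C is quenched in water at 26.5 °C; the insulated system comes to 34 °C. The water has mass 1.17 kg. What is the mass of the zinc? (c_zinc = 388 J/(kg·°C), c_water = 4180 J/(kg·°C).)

m ≈ 0.294 kg

|Q_zinc| = |Q_water|:
m×388×(356 − 34) = 1.17×4180×(34 − 26.5)
124936 m = 36679  ⇒  m ≈ 0.2936 kg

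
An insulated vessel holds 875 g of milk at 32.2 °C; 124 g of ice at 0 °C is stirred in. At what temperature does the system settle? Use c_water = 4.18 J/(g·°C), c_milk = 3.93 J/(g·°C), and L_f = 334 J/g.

T_f ≈ 17.5 °C

Taking heat into each body as positive, Σ m c ΔT = 0:
melt ice: 124×334 = 41416; meltwater 0→T: 124×4.18×T = 518.32 T; milk cools: 875×3.93×(T − 32.2) = 3438.8(T − 32.2)
3957.1 T = 110728 − 41416 = 69312
T ≈ 17.52 °C — above 0 °C, consistent with complete melting.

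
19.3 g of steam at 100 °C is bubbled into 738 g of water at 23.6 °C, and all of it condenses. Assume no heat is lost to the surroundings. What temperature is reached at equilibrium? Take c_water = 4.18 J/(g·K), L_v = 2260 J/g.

T_f ≈ 39.3 °C

Setting the total heat transfer to zero:
steam→water at 100 °C releases m L_v = 19.3·2260 = 43618
  condensate cools 100→T: 19.3·4.18·(T − 100) = 80.67(T − 100)
  original water: 3084.8(T − 23.6)
3165.5 T = 43618 + 8067.4 + 72802 = 124488
T ≈ 39.33 °C, under the boiling point, so the assumption holds.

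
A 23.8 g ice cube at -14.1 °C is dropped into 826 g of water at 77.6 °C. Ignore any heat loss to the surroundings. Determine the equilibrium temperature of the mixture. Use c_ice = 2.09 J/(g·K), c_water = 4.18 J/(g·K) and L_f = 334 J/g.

T_f ≈ 73.0 °C

Net heat exchanged in the isolated system is zero:
ice -14.1→0 °C: 23.8×2.09×14.1 = 701.36
  latent heat to melt: 23.8×334 = 7949.2
  warm the meltwater: 99.48 T
  water: 3452.7(T − 77.6)
3552.2 T = 267928 − 8650.6 = 259277
T ≈ 72.99 °C. Since T > 0 °C, the all-ice-melts assumption holds.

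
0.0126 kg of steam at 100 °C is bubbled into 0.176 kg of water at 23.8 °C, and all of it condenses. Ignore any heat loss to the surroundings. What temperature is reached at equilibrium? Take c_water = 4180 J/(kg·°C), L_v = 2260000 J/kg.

T_f ≈ 65.0 °C

Let T be the final temperature. ΣQ_i = 0:
condense steam: −0.0126·2260000 = −28476
  condensed water 100 °C→T: 52.67(T − 100)
  water warms: 0.176·4180·(T − 23.8) = 735.68(T − 23.8)
788.35 T = 28476 + 5266.8 + 17509 = 51252
T ≈ 65.01 °C — below 100 °C, confirming all the steam condensed.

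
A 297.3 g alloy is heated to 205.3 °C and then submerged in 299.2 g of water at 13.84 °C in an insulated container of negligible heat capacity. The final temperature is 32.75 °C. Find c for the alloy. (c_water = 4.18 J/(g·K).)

m_s c (T_s − T_f) = m_water c_water (T_f − T_0):
297.3·c·(205.3 − 32.75) = 299.2·4.18·(32.75 − 13.84)
51299 c = 23650  ⇒  c ≈ 0.461 J/(g·K)

c ≈ 0.461 J/(g·K)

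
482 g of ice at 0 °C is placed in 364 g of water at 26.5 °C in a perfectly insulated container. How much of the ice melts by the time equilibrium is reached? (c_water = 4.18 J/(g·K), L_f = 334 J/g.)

Heat available from the water dropping to 0 °C: 364×4.18×26.5 = 40320 J.
Fully melting the ice requires m_ice L_f = 482×334 = 160988 J.
That's not enough to melt it all — equilibrium is at 0 °C with ice remaining.
m_melted×334 = 40320  ⇒  m_melted ≈ 120.7 g.

m_melted ≈ 121 g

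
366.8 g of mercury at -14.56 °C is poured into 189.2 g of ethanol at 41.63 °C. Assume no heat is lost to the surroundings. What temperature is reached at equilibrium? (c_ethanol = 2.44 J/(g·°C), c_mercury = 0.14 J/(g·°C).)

T_f ≈ 36.0 °C

Heat lost by the ethanol equals heat gained by the mercury:
189.2*2.44*(41.63 − T) = 366.8*0.14*(T − (-14.56))
461.65(41.63 − T) = 51.35(T − (-14.56))
513 T = 18471  ⇒  T ≈ 36.01 °C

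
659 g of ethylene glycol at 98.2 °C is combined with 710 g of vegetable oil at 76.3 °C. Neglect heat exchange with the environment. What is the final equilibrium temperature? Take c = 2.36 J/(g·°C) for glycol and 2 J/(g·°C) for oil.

T_f ≈ 87.7 °C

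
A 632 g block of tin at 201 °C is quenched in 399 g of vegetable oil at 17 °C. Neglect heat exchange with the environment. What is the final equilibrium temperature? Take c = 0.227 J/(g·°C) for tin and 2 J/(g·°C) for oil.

T_f ≈ 45.0 °C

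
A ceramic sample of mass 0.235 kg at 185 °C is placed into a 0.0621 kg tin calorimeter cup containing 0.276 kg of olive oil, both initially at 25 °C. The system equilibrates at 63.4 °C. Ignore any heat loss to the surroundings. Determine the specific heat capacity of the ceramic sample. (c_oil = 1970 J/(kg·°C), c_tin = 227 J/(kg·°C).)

Let T be the final temperature. ΣQ_i = 0:
0.235×c×(63.4 − 185) + 0.276×1970×(63.4 − 25) + 0.0621×227×(63.4 − 25) = 0
-28.58 c = -21420
c = -21420/-28.58 ≈ 749.6 J/(kg·°C)

c ≈ 750 J/(kg·°C)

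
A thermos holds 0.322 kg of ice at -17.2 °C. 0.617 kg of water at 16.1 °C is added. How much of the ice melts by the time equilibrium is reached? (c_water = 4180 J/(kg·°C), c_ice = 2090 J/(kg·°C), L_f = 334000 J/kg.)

m_melted ≈ 0.0897 kg

Heat available from the water dropping to 0 °C: 0.617×4180×16.1 = 41523 J.
Warming the ice to 0 °C takes 0.322×2090×17.2 = 11575 J, leaving 29948 J for melting.
Fully melting the ice requires m_ice L_f = 0.322×334000 = 107548 J.
29948 J < 107548 J, so only part of the ice melts and the system sits at 0 °C.
m_melted×334000 = 29948  ⇒  m_melted ≈ 0.08966 kg.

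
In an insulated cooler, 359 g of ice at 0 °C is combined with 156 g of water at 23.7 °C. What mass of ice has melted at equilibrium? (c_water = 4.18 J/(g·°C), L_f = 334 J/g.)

m_melted ≈ 46.3 g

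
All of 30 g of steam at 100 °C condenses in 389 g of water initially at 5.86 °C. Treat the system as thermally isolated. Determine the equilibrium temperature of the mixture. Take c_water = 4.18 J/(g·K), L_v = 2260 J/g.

T_f ≈ 51.3 °C

Conservation of energy gives ΣQ = 0:
steam→water at 100 °C releases m L_v = 30·2260 = 67800; condensed water 100 °C→T: 125.4(T − 100); original water: 1626(T − 5.86)
1751.4 T = 67800 + 12540 + 9528.5 = 89868
T ≈ 51.31 °C — below 100 °C, confirming all the steam condensed.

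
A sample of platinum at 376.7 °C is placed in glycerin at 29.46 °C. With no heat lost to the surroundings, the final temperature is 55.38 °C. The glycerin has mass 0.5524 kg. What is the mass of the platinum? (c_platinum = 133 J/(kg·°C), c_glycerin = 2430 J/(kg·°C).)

m ≈ 0.814 kg

Taking heat into each body as positive, Σ m c ΔT = 0:
m×133×(55.38 − 376.7) + 0.5524×2430×(55.38 − 29.46) = 0
-42736 m = -34793
m = -34793/-42736 ≈ 0.8142 kg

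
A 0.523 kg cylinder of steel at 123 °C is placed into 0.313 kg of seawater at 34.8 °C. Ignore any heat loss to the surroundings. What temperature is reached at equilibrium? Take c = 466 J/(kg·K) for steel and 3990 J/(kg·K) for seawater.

T_f ≈ 49.2 °C

T_f is the heat-capacity-weighted average of the initial temperatures:
T_f = (243.72*123 + 1248.9*34.8) / (243.72 + 1248.9)
    = 73438 / 1492.6 ≈ 49.20 °C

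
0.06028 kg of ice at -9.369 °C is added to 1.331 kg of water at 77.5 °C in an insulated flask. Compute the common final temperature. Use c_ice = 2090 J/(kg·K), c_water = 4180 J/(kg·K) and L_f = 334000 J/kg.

Taking heat into each body as positive, Σ m c ΔT = 0:
ice -9.369→0 °C: 0.06028·2090·9.369 = 1180.4; melt ice: 0.06028·334000 = 20134; warm the meltwater: 251.97 T; water: 5563.6(T − 77.5)
5815.6 T = 431177 − 21314 = 409864
T ≈ 70.48 °C — above 0 °C, consistent with complete melting.

T_f ≈ 70.5 °C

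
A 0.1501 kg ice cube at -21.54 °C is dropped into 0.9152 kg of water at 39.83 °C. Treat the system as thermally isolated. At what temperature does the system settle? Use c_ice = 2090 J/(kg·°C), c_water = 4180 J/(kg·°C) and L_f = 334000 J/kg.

Energy balance with sensible and latent terms:
ice -21.54→0 °C: 0.1501·2090·21.54 = 6757.3; melt ice: 0.1501·334000 = 50133; meltwater 0→T: 0.1501·4180·T = 627.42 T; water: 3825.5(T − 39.83)
4453 T = 152371 − 56891 = 95480
T ≈ 21.44 °C. Since T > 0 °C, the all-ice-melts assumption holds.

T_f ≈ 21.4 °C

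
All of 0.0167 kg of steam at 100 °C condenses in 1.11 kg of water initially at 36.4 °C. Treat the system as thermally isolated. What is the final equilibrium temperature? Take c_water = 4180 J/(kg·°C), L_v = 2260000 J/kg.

T_f ≈ 45.4 °C

Conservation of energy gives ΣQ = 0:
latent heat released on condensation: 0.0167·2260000 = 37742; condensate cools 100→T: 0.0167·4180·(T − 100) = 69.81(T − 100); original water: 4639.8(T − 36.4)
4709.6 T = 37742 + 6980.6 + 168889 = 213611
T ≈ 45.36 °C, under the boiling point, so the assumption holds.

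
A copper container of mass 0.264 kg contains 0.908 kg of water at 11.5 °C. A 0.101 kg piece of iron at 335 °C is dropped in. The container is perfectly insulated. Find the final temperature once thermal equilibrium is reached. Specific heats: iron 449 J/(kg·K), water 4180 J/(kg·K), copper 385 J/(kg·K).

T_f ≈ 15.2 °C

Energy conservation, ΣQ = 0:
0.101*449*(T − 335) + 0.908*4180*(T − 11.5) + 0.264*385*(T − 11.5) = 0
45.35(T − 335) + 3795.4(T − 11.5) + 101.64(T − 11.5) = 0
(45.35 + 3795.4 + 101.64) T = 45.35*335 + 3795.4*11.5 + 101.64*11.5
T = 60008 / 3942.4 = 15.2 °C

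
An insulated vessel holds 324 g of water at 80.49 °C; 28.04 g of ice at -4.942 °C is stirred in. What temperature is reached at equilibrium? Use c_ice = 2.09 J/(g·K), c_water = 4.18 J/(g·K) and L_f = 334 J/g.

T_f ≈ 67.5 °C

Taking heat into each body as positive, Σ m c ΔT = 0:
ice -4.942→0 °C: 28.04×2.09×4.942 = 289.62
  melt ice: 28.04×334 = 9365.4
  meltwater 0→T: 28.04×4.18×T = 117.21 T
  water: 1354.3(T − 80.49)
1471.5 T = 109009 − 9655 = 99354
T ≈ 67.52 °C (positive, so assuming full melt was valid).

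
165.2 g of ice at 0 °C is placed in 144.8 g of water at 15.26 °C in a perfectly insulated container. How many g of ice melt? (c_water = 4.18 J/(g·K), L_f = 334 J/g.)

m_melted ≈ 27.7 g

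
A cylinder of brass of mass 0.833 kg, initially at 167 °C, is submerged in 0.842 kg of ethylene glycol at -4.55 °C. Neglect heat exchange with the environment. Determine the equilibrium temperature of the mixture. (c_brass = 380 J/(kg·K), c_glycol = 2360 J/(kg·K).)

T_f ≈ 19.0 °C

T_f = Σ m_i c_i T_i / Σ m_i c_i:
T_f = (316.54·167 + 1987.1·(-4.55)) / (316.54 + 1987.1)
    = 43821 / 2303.7 ≈ 19.02 °C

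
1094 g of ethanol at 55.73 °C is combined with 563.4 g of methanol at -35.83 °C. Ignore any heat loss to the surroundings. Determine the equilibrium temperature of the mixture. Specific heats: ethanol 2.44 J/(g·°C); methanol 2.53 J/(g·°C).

T_f ≈ 23.9 °C

Let T be the final temperature. ΣQ_i = 0:
1094×2.44×(T − 55.73) + 563.4×2.53×(T − (-35.83)) = 0
2669.4(T − 55.73) + 1425.4(T − (-35.83)) = 0
4094.8 T = 97691
T = 97691 / 4094.8 = 23.9 °C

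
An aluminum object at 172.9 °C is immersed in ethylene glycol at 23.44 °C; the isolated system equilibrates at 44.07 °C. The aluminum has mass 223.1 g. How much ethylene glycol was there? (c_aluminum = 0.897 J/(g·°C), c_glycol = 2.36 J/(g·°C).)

m ≈ 530 g

Heat gained plus heat lost sum to zero:
223.1·0.897·(44.07 − 172.9) + m·2.36·(44.07 − 23.44) = 0
48.69 m = 25782
m = 25782/48.69 ≈ 529.5 g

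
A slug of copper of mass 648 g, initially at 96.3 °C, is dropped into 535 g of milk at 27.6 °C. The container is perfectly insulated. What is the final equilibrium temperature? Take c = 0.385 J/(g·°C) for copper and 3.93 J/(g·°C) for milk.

T_f ≈ 34.9 °C

Conservation of energy gives ΣQ = 0:
648*0.385*(T − 96.3) + 535*3.93*(T − 27.6) = 0
249.48(T − 96.3) + 2102.6(T − 27.6) = 0
(249.48 + 2102.6) T = 249.48*96.3 + 2102.6*27.6
T = 82055 / 2352 = 34.9 °C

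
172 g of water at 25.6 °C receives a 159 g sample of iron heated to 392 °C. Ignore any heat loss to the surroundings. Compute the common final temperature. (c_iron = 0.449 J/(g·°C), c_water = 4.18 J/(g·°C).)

T_f ≈ 58.7 °C

T_f = Σ m_i c_i T_i / Σ m_i c_i:
T_f = (71.39·392 + 718.96·25.6) / (71.39 + 718.96)
    = 46391 / 790.35 ≈ 58.70 °C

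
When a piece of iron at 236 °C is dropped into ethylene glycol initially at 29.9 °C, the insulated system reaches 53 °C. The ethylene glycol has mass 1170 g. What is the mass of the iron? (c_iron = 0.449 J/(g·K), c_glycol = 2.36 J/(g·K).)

Heat lost by the iron = heat gained by the glycol:
m·0.449·(236 − 53) = 1170·2.36·(53 − 29.9)
82.17 m = 63784  ⇒  m ≈ 776.3 g

m ≈ 776 g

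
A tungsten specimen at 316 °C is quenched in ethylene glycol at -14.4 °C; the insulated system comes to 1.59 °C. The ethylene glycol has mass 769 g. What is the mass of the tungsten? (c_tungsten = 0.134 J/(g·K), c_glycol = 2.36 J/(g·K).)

m ≈ 689 g

|Q_tungsten| = |Q_glycol|:
m×0.134×(316 − 1.59) = 769×2.36×(1.59 − (-14.4))
42.13 m = 29019  ⇒  m ≈ 688.8 g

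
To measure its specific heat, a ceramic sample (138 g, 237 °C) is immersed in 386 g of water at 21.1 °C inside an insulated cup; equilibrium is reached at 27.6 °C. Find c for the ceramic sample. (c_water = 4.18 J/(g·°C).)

c ≈ 0.363 J/(g·°C)

Energy conservation, ΣQ = 0:
138×c×(27.6 − 237) + 386×4.18×(27.6 − 21.1) = 0
-28897 c = -10488
c = -10488/-28897 ≈ 0.3629 J/(g·°C)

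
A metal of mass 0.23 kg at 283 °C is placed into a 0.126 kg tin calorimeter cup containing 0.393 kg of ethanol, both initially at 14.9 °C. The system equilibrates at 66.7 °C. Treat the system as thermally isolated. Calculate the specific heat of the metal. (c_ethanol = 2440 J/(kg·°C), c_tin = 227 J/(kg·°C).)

Taking heat into each body as positive, Σ m c ΔT = 0:
0.23×c×(66.7 − 283) + 0.393×2440×(66.7 − 14.9) + 0.126×227×(66.7 − 14.9) = 0
-49.75 c = -51154
c = -51154/-49.75 ≈ 1028 J/(kg·°C)

c ≈ 1030 J/(kg·°C)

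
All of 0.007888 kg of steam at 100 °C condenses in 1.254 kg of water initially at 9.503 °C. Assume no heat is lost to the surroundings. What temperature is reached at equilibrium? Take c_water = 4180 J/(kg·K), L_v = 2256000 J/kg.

T_f ≈ 13.4 °C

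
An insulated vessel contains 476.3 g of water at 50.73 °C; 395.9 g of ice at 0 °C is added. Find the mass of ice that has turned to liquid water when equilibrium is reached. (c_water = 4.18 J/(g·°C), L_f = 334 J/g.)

Cooling the water to 0 °C releases 476.3×4.18×50.73 = 101000 J.
Fully melting the ice requires m_ice L_f = 395.9×334 = 132231 J.
Since 101000 < 132231 J, not all the ice melts; equilibrium is at 0 °C.
m_melted×334 = 101000  ⇒  m_melted ≈ 302.4 g.

m_melted ≈ 302 g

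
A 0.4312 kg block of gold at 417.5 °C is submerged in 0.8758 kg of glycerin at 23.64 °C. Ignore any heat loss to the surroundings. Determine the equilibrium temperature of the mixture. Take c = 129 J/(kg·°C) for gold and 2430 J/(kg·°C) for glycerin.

T_f ≈ 33.7 °C

|Q_gold| = |Q_glycerin|:
0.4312·129·(417.5 − T) = 0.8758·2430·(T − 23.64)
55.62(417.5 − T) = 2128.2(T − 23.64)
2183.8 T = 73534  ⇒  T ≈ 33.67 °C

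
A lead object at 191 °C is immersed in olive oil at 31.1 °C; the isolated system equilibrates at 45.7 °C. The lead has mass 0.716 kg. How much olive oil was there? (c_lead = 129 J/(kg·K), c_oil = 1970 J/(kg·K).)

m ≈ 0.467 kg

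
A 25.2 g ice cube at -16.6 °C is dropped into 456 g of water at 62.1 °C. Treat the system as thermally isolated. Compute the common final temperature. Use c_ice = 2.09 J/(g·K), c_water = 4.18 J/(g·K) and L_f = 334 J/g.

T_f ≈ 54.2 °C

Sum of m c ΔT and latent-heat terms is zero:
ice -16.6→0 °C: 25.2·2.09·16.6 = 874.29
  latent heat to melt: 25.2·334 = 8416.8
  meltwater 0→T: 25.2·4.18·T = 105.34 T
  water: 1906.1(T − 62.1)
2011.4 T = 118368 − 9291.1 = 109076
T ≈ 54.23 °C — above 0 °C, consistent with complete melting.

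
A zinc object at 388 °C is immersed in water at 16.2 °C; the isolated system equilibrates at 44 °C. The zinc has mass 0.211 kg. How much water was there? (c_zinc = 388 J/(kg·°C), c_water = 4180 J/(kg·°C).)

Heat lost by the zinc = heat gained by the water:
0.211·388·(388 − 44) = m·4180·(44 − 16.2)
116204 m = 28163  ⇒  m ≈ 0.2424 kg

m ≈ 0.242 kg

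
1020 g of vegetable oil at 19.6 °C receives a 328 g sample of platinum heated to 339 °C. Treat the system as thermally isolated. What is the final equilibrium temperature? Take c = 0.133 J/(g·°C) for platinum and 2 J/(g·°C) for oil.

T_f ≈ 26.3 °C

Heat gained plus heat lost sum to zero:
328·0.133·(T − 339) + 1020·2·(T − 19.6) = 0
(43.62 + 2040) T = 43.62·339 + 2040·19.6
T ≈ 26.29 °C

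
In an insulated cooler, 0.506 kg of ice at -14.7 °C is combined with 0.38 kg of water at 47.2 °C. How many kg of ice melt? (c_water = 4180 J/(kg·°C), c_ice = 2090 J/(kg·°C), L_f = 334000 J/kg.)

Heat available from the water dropping to 0 °C: 0.38·4180·47.2 = 74972 J.
Warming the ice to 0 °C takes 0.506·2090·14.7 = 15546 J, leaving 59427 J for melting.
To melt every bit of ice: 0.506·334000 = 169004 J.
59427 J < 169004 J, so only part of the ice melts and the system sits at 0 °C.
m_melted·334000 = 59427  ⇒  m_melted ≈ 0.1779 kg.

m_melted ≈ 0.178 kg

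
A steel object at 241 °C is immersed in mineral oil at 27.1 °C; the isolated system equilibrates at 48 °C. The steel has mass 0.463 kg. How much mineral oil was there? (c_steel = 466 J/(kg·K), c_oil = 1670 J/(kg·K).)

|Q_steel| = |Q_oil|:
0.463·466·(241 − 48) = m·1670·(48 − 27.1)
34903 m = 41641  ⇒  m ≈ 1.193 kg

m ≈ 1.19 kg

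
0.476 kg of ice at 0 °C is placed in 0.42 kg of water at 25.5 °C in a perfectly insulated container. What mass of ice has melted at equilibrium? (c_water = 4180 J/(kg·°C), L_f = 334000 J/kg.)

m_melted ≈ 0.134 kg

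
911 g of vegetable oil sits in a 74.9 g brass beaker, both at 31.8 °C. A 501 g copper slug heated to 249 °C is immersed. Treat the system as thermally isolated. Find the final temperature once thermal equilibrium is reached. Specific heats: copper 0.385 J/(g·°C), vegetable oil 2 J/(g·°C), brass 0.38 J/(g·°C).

Net heat exchanged in the isolated system is zero:
501*0.385*(T − 249) + 911*2*(T − 31.8) + 74.9*0.38*(T − 31.8) = 0
192.88(T − 249) + 1822(T − 31.8) + 28.46(T − 31.8) = 0
2043.3 T = 106873
T ≈ 52.30 °C

T_f ≈ 52.3 °C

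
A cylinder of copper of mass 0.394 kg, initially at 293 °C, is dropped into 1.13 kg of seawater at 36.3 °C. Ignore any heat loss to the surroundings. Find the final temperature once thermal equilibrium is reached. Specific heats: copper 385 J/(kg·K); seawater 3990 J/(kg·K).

T_f ≈ 44.7 °C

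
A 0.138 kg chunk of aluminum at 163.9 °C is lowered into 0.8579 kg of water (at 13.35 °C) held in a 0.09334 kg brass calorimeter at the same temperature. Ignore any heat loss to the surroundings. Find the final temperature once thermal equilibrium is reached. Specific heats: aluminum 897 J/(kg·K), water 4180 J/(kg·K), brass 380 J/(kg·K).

Let T be the final temperature. ΣQ_i = 0:
0.138*897*(T − 163.9) + 0.8579*4180*(T − 13.35) + 0.09334*380*(T − 13.35) = 0
123.79(T − 163.9) + 3586(T − 13.35) + 35.47(T − 13.35) = 0
3745.3 T = 68635
T = 68635 / 3745.3 = 18.3 °C

T_f ≈ 18.3 °C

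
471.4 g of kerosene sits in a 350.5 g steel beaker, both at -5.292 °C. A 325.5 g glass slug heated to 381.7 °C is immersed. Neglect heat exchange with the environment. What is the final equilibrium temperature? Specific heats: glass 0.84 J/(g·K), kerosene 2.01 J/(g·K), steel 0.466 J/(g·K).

Setting the total heat transfer to zero:
325.5×0.84×(T − 381.7) + 471.4×2.01×(T − (-5.292)) + 350.5×0.466×(T − (-5.292)) = 0
1384.3 T = 98486
T = 98486 / 1384.3 = 71.1 °C

T_f ≈ 71.1 °C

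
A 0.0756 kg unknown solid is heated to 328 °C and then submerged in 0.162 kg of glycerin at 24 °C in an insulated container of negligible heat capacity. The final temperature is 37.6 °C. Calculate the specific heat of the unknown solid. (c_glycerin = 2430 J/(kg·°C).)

c ≈ 244 J/(kg·°C)

Net heat exchanged in the isolated system is zero:
0.0756×c×(37.6 − 328) + 0.162×2430×(37.6 − 24) = 0
-21.95 c = -5353.8
c = -5353.8/-21.95 ≈ 243.9 J/(kg·°C)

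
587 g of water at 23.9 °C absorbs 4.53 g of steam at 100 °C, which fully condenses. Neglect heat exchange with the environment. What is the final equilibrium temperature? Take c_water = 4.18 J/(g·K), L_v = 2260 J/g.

T_f ≈ 28.6 °C

Heat gained plus heat lost sum to zero:
steam→water at 100 °C releases m L_v = 4.53×2260 = 10238
  condensate cools 100→T: 4.53×4.18×(T − 100) = 18.94(T − 100)
  original water: 2453.7(T − 23.9)
2472.6 T = 10238 + 1893.5 + 58642 = 70774
T ≈ 28.62 °C, under the boiling point, so the assumption holds.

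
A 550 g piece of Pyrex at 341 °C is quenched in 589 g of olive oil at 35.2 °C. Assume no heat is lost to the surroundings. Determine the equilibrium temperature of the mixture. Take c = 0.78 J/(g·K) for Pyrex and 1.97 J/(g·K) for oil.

Taking heat into each body as positive, Σ m c ΔT = 0:
550·0.78·(T − 341) + 589·1.97·(T − 35.2) = 0
429(T − 341) + 1160.3(T − 35.2) = 0
(429 + 1160.3) T = 429·341 + 1160.3·35.2
T = 187133 / 1589.3 = 118 °C

T_f ≈ 117.7 °C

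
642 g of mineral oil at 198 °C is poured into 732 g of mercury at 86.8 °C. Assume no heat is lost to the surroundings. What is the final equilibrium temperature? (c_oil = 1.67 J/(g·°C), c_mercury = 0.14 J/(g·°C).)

T_f ≈ 188.3 °C

Taking heat into each body as positive, Σ m c ΔT = 0:
642×1.67×(T − 198) + 732×0.14×(T − 86.8) = 0
1072.1(T − 198) + 102.48(T − 86.8) = 0
(1072.1 + 102.48) T = 1072.1×198 + 102.48×86.8
T ≈ 188.30 °C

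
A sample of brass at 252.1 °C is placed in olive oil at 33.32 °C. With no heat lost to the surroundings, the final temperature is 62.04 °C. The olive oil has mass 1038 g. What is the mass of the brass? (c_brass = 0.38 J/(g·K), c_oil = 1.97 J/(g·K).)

Heat lost by the brass = heat gained by the oil:
m·0.38·(252.1 − 62.04) = 1038·1.97·(62.04 − 33.32)
72.22 m = 58728  ⇒  m ≈ 813.2 g

m ≈ 813 g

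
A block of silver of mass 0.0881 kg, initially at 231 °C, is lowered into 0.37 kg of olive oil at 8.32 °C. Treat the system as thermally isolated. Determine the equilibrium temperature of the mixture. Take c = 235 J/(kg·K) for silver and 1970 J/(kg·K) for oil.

Taking heat into each body as positive, Σ m c ΔT = 0:
0.0881*235*(T − 231) + 0.37*1970*(T − 8.32) = 0
20.7(T − 231) + 728.9(T − 8.32) = 0
749.6 T = 10847
T = 10847 / 749.6 = 14.5 °C

T_f ≈ 14.5 °C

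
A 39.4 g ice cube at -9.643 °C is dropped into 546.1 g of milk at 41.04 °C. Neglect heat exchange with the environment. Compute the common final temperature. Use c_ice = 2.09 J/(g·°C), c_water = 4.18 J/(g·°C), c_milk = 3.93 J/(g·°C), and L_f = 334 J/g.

T_f ≈ 32.1 °C

Energy conservation, ΣQ = 0:
ice -9.643→0 °C: 39.4×2.09×9.643 = 794.06
  latent heat to melt: 39.4×334 = 13160
  warm the meltwater: 164.69 T
  milk cools: 546.1×3.93×(T − 41.04) = 2146.2(T − 41.04)
2310.9 T = 88079 − 13954 = 74125
T ≈ 32.08 °C. Since T > 0 °C, the all-ice-melts assumption holds.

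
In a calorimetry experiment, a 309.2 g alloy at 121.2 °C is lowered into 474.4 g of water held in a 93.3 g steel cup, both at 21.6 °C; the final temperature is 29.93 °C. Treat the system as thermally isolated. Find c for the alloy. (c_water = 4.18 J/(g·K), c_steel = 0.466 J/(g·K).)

c ≈ 0.598 J/(g·K)

Let T be the final temperature. ΣQ_i = 0:
309.2×c×(29.93 − 121.2) + 474.4×4.18×(29.93 − 21.6) + 93.3×0.466×(29.93 − 21.6) = 0
-28221 c = -16880
c = -16880/-28221 ≈ 0.5982 J/(g·K)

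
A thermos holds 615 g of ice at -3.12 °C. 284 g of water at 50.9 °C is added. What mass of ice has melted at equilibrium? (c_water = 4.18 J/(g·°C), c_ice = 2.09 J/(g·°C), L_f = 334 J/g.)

m_melted ≈ 169 g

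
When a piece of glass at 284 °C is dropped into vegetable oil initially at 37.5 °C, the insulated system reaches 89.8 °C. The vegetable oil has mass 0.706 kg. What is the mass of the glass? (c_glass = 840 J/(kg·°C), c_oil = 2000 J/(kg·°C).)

m ≈ 0.453 kg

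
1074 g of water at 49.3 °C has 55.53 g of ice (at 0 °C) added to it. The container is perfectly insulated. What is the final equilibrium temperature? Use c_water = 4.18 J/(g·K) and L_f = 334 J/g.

T_f ≈ 42.9 °C

Heat gained plus heat lost sum to zero:
fusion: m_ice L_f = 55.53×334 = 18547; meltwater 0→T: 55.53×4.18×T = 232.12 T; water cools: 1074×4.18×(T − 49.3) = 4489.3(T − 49.3)
4721.4 T = 221323 − 18547 = 202776
T ≈ 42.95 °C. Since T > 0 °C, the all-ice-melts assumption holds.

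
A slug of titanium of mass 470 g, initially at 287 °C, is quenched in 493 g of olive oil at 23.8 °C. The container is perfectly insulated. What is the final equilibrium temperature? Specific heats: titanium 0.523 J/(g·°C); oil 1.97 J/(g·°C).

Net heat exchanged in the isolated system is zero:
470·0.523·(T − 287) + 493·1.97·(T − 23.8) = 0
245.81(T − 287) + 971.21(T − 23.8) = 0
1217 T = 93662
T = 93662/1217 ≈ 76.96 °C

T_f ≈ 77.0 °C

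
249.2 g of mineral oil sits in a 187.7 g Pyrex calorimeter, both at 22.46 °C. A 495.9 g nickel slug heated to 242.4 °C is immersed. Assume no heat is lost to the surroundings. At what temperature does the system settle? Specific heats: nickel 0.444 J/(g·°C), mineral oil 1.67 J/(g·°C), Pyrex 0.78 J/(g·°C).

T_f is the heat-capacity-weighted average of the initial temperatures:
T_f = (220.18·242.4 + 416.16·22.46 + 146.41·22.46) / (220.18 + 416.16 + 146.41)
    = 66007 / 782.75 ≈ 84.33 °C

T_f ≈ 84.3 °C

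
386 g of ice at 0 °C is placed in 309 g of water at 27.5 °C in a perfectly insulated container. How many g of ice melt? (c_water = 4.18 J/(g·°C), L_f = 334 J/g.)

m_melted ≈ 106 g

Water can give up m c ΔT = 309·4.18·27.5 = 35520 J before reaching 0 °C.
Fully melting the ice requires m_ice L_f = 386·334 = 128924 J.
That's not enough to melt it all — equilibrium is at 0 °C with ice remaining.
m_melt = 35520 / L_f = 106.3 g.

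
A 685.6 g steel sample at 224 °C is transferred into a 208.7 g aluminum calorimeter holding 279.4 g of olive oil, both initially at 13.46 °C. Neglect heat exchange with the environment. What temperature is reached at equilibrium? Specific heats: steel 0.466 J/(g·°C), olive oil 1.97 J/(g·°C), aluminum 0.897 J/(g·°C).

T_f ≈ 77.1 °C

Energy conservation, ΣQ = 0:
685.6·0.466·(T − 224) + 279.4·1.97·(T − 13.46) + 208.7·0.897·(T − 13.46) = 0
319.49(T − 224) + 550.42(T − 13.46) + 187.2(T − 13.46) = 0
(319.49 + 550.42 + 187.2) T = 319.49·224 + 550.42·13.46 + 187.2·13.46
T = 81494/1057.1 ≈ 77.09 °C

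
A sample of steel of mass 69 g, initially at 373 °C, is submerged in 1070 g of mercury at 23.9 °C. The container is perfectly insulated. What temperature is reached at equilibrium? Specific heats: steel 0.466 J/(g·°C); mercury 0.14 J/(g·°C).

Heat lost by the steel equals heat gained by the mercury:
69·0.466·(373 − T) = 1070·0.14·(T − 23.9)
32.15(373 − T) = 149.8(T − 23.9)
181.95 T = 15574  ⇒  T ≈ 85.59 °C

T_f ≈ 85.6 °C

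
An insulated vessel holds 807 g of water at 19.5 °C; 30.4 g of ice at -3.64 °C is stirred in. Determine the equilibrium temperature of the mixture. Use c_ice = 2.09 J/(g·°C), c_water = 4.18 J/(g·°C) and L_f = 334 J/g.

Conservation of energy gives ΣQ = 0:
warm ice to 0 °C: 30.4·2.09·(0 − (-3.64)) = 231.27; fusion: m_ice L_f = 30.4·334 = 10154; warm the meltwater: 127.07 T; water: 3373.3(T − 19.5)
3500.3 T = 65779 − 10385 = 55394
T ≈ 15.83 °C. Since T > 0 °C, the all-ice-melts assumption holds.

T_f ≈ 15.8 °C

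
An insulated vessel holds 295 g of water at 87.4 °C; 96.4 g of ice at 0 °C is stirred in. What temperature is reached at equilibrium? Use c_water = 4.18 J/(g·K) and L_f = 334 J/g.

Energy conservation, ΣQ = 0:
fusion: m_ice L_f = 96.4×334 = 32198; warm the meltwater: 402.95 T; water: 1233.1(T − 87.4)
1636.1 T = 107773 − 32198 = 75575
T ≈ 46.19 °C — above 0 °C, consistent with complete melting.

T_f ≈ 46.2 °C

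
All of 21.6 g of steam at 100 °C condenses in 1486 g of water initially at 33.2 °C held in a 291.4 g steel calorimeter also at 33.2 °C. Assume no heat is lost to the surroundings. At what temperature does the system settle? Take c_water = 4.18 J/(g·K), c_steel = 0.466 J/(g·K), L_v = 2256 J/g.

T_f ≈ 41.7 °C

Let T be the final temperature. ΣQ_i = 0:
steam→water at 100 °C releases m L_v = 21.6×2256 = 48730
  condensate cools 100→T: 21.6×4.18×(T − 100) = 90.29(T − 100)
  water warms: 1486×4.18×(T − 33.2) = 6211.5(T − 33.2)
  cup: 135.79(T − 33.2)
6437.6 T = 48730 + 9028.8 + 210729 = 268488
T ≈ 41.71 °C — below 100 °C, confirming all the steam condensed.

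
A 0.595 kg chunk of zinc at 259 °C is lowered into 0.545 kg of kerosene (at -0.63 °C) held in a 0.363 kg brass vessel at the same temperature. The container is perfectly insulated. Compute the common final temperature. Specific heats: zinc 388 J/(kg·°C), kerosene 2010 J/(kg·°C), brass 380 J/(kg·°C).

Setting the total heat transfer to zero:
0.595×388×(T − 259) + 0.545×2010×(T − (-0.63)) + 0.363×380×(T − (-0.63)) = 0
(230.86 + 1095.5 + 137.94) T = 230.86×259 + 1095.5×(-0.63) + 137.94×(-0.63)
T = 59016 / 1464.2 = 40.3 °C

T_f ≈ 40.3 °C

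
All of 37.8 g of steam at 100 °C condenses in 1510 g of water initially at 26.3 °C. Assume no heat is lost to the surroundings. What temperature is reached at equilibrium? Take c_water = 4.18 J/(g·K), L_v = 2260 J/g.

Heat gained plus heat lost sum to zero:
steam→water at 100 °C releases m L_v = 37.8·2260 = 85428; condensate cools 100→T: 37.8·4.18·(T − 100) = 158(T − 100); water warms: 1510·4.18·(T − 26.3) = 6311.8(T − 26.3)
6469.8 T = 85428 + 15800 + 166000 = 267229
T ≈ 41.30 °C — below 100 °C, confirming all the steam condensed.

T_f ≈ 41.3 °C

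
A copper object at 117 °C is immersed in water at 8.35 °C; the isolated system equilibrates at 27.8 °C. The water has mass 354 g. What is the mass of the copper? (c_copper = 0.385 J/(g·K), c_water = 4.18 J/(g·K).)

|Q_copper| = |Q_water|:
m·0.385·(117 − 27.8) = 354·4.18·(27.8 − 8.35)
34.34 m = 28781  ⇒  m ≈ 838.1 g

m ≈ 838 g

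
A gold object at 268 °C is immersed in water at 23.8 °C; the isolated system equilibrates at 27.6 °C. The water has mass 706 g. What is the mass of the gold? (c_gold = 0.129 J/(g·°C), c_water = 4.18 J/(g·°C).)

Heat lost by the gold = heat gained by the water:
m·0.129·(268 − 27.6) = 706·4.18·(27.6 − 23.8)
31.01 m = 11214  ⇒  m ≈ 361.6 g

m ≈ 362 g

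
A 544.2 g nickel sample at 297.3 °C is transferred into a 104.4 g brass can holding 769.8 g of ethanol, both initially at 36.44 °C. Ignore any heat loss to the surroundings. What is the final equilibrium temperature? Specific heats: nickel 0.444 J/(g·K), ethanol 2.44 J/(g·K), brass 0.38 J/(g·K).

Net heat exchanged in the isolated system is zero:
544.2×0.444×(T − 297.3) + 769.8×2.44×(T − 36.44) + 104.4×0.38×(T − 36.44) = 0
241.62(T − 297.3) + 1878.3(T − 36.44) + 39.67(T − 36.44) = 0
(241.62 + 1878.3 + 39.67) T = 241.62×297.3 + 1878.3×36.44 + 39.67×36.44
T = 141726/2159.6 ≈ 65.63 °C

T_f ≈ 65.6 °C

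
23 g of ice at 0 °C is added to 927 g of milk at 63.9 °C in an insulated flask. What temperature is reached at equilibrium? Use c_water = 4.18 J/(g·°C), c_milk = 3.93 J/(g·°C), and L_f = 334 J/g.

T_f ≈ 60.2 °C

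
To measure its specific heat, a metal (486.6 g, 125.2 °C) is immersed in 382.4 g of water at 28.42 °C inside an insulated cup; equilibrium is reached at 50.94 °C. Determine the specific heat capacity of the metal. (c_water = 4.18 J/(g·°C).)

m_s c (T_s − T_f) = m_water c_water (T_f − T_0):
486.6×c×(125.2 − 50.94) = 382.4×4.18×(50.94 − 28.42)
36135 c = 35997  ⇒  c ≈ 0.9962 J/(g·°C)

c ≈ 0.996 J/(g·°C)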